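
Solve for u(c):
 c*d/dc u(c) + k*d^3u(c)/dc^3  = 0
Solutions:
 u(c) = C1 + Integral(C2*airyai(c*(-1/k)^(1/3)) + C3*airybi(c*(-1/k)^(1/3)), c)


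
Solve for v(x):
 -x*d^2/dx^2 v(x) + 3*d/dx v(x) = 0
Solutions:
 v(x) = C1 + C2*x^4


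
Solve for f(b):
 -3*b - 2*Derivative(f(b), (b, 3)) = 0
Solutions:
 f(b) = C1 + C2*b + C3*b^2 - b^4/16


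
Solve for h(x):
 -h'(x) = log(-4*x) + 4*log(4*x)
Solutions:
 h(x) = C1 - 5*x*log(x) + x*(-10*log(2) + 5 - I*pi)


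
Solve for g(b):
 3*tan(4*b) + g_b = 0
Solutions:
 g(b) = C1 + 3*log(cos(4*b))/4


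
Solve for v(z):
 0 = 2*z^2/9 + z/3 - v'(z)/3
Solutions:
 v(z) = C1 + 2*z^3/9 + z^2/2


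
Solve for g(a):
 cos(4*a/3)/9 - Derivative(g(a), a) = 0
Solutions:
 g(a) = C1 + sin(4*a/3)/12


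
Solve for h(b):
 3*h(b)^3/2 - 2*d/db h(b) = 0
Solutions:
 h(b) = -sqrt(2)*sqrt(-1/(C1 + 3*b))
 h(b) = sqrt(2)*sqrt(-1/(C1 + 3*b))


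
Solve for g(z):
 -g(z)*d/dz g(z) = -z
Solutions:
 g(z) = -sqrt(C1 + z^2)
 g(z) = sqrt(C1 + z^2)


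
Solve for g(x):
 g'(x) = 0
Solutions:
 g(x) = C1


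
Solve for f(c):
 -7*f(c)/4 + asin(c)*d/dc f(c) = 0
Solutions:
 f(c) = C1*exp(7*Integral(1/asin(c), c)/4)


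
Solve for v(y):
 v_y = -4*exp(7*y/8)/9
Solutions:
 v(y) = C1 - 32*exp(7*y/8)/63


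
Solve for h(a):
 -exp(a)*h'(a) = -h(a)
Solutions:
 h(a) = C1*exp(-exp(-a))


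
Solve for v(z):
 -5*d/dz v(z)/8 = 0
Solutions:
 v(z) = C1


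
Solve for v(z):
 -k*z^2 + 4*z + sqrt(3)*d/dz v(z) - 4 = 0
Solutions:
 v(z) = C1 + sqrt(3)*k*z^3/9 - 2*sqrt(3)*z^2/3 + 4*sqrt(3)*z/3


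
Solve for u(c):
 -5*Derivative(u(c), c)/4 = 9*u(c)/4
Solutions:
 u(c) = C1*exp(-9*c/5)


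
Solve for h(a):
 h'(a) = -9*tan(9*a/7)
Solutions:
 h(a) = C1 + 7*log(cos(9*a/7))


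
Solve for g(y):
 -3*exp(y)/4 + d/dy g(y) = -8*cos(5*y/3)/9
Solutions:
 g(y) = C1 + 3*exp(y)/4 - 8*sin(5*y/3)/15


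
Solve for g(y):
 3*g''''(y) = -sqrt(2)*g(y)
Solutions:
 g(y) = (C1*sin(2^(5/8)*3^(3/4)*y/6) + C2*cos(2^(5/8)*3^(3/4)*y/6))*exp(-2^(5/8)*3^(3/4)*y/6) + (C3*sin(2^(5/8)*3^(3/4)*y/6) + C4*cos(2^(5/8)*3^(3/4)*y/6))*exp(2^(5/8)*3^(3/4)*y/6)


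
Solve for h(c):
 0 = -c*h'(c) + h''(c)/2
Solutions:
 h(c) = C1 + C2*erfi(c)


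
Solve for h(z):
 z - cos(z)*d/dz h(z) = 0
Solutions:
 h(z) = C1 + Integral(z/cos(z), z)


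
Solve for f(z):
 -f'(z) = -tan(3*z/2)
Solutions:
 f(z) = C1 - 2*log(cos(3*z/2))/3


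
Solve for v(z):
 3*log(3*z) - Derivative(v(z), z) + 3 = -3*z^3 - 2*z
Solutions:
 v(z) = C1 + 3*z^4/4 + z^2 + 3*z*log(z) + z*log(27)


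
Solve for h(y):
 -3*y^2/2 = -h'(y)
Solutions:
 h(y) = C1 + y^3/2


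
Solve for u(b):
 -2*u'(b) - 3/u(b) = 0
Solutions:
 u(b) = -sqrt(C1 - 3*b)
 u(b) = sqrt(C1 - 3*b)


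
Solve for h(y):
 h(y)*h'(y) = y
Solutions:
 h(y) = -sqrt(C1 + y^2)
 h(y) = sqrt(C1 + y^2)


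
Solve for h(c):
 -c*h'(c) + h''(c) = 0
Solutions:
 h(c) = C1 + C2*erfi(sqrt(2)*c/2)


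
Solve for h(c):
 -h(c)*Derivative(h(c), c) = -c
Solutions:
 h(c) = -sqrt(C1 + c^2)
 h(c) = sqrt(C1 + c^2)


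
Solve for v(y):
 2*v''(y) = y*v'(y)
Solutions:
 v(y) = C1 + C2*erfi(y/2)


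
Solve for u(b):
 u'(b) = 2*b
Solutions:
 u(b) = C1 + b^2


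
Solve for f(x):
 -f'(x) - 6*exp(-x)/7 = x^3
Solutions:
 f(x) = C1 - x^4/4 + 6*exp(-x)/7


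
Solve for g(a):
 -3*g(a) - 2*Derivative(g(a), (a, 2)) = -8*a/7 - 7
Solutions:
 g(a) = C1*sin(sqrt(6)*a/2) + C2*cos(sqrt(6)*a/2) + 8*a/21 + 7/3


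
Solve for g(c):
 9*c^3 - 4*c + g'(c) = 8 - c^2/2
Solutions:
 g(c) = C1 - 9*c^4/4 - c^3/6 + 2*c^2 + 8*c


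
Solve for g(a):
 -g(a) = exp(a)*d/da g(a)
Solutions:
 g(a) = C1*exp(exp(-a))


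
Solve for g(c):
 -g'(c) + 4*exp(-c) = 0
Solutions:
 g(c) = C1 - 4*exp(-c)


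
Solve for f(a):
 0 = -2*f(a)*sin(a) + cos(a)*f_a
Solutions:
 f(a) = C1/cos(a)^2


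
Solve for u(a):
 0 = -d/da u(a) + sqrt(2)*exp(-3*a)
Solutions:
 u(a) = C1 - sqrt(2)*exp(-3*a)/3


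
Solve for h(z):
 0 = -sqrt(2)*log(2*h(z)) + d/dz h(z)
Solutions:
 -sqrt(2)*Integral(1/(log(_y) + log(2)), (_y, h(z)))/2 = C1 - z


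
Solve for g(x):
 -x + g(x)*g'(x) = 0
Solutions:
 g(x) = -sqrt(C1 + x^2)
 g(x) = sqrt(C1 + x^2)


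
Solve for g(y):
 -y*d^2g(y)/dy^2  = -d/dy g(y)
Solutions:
 g(y) = C1 + C2*y^2


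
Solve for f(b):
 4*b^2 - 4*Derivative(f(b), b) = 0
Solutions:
 f(b) = C1 + b^3/3


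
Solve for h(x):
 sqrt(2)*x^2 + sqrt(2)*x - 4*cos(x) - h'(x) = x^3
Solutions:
 h(x) = C1 - x^4/4 + sqrt(2)*x^3/3 + sqrt(2)*x^2/2 - 4*sin(x)


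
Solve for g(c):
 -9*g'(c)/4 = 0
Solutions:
 g(c) = C1


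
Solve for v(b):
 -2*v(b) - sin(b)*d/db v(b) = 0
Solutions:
 v(b) = C1*(cos(b) + 1)/(cos(b) - 1)


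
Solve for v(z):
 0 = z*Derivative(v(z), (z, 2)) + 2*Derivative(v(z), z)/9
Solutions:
 v(z) = C1 + C2*z^(7/9)


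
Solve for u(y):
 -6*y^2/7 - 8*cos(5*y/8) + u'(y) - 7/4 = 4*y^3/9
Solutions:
 u(y) = C1 + y^4/9 + 2*y^3/7 + 7*y/4 + 64*sin(5*y/8)/5


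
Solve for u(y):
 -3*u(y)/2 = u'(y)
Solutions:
 u(y) = C1*exp(-3*y/2)


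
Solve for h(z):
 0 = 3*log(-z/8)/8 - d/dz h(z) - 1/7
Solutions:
 h(z) = C1 + 3*z*log(-z)/8 + z*(-63*log(2) - 29)/56


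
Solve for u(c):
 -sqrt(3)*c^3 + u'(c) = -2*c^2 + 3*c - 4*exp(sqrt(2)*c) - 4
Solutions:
 u(c) = C1 + sqrt(3)*c^4/4 - 2*c^3/3 + 3*c^2/2 - 4*c - 2*sqrt(2)*exp(sqrt(2)*c)


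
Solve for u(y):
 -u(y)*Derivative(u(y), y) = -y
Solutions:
 u(y) = -sqrt(C1 + y^2)
 u(y) = sqrt(C1 + y^2)


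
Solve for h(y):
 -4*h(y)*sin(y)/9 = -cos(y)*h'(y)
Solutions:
 h(y) = C1/cos(y)^(4/9)


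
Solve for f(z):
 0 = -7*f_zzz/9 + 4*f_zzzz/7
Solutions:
 f(z) = C1 + C2*z + C3*z^2 + C4*exp(49*z/36)


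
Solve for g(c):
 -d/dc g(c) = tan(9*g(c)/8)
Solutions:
 g(c) = -8*asin(C1*exp(-9*c/8))/9 + 8*pi/9
 g(c) = 8*asin(C1*exp(-9*c/8))/9


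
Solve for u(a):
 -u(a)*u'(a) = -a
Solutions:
 u(a) = -sqrt(C1 + a^2)
 u(a) = sqrt(C1 + a^2)


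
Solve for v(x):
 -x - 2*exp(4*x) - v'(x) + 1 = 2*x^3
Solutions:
 v(x) = C1 - x^4/2 - x^2/2 + x - exp(4*x)/2


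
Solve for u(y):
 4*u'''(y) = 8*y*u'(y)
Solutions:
 u(y) = C1 + Integral(C2*airyai(2^(1/3)*y) + C3*airybi(2^(1/3)*y), y)


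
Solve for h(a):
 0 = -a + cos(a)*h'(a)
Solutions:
 h(a) = C1 + Integral(a/cos(a), a)


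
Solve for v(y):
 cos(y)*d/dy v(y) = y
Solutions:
 v(y) = C1 + Integral(y/cos(y), y)


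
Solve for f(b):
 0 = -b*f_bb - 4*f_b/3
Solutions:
 f(b) = C1 + C2/b^(1/3)


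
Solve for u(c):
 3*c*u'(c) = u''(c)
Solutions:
 u(c) = C1 + C2*erfi(sqrt(6)*c/2)


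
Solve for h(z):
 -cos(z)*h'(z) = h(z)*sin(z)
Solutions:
 h(z) = C1*cos(z)


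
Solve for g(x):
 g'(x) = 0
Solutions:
 g(x) = C1


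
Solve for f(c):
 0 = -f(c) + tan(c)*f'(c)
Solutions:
 f(c) = C1*sin(c)


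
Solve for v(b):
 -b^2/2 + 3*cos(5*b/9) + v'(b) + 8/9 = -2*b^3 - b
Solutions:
 v(b) = C1 - b^4/2 + b^3/6 - b^2/2 - 8*b/9 - 27*sin(5*b/9)/5


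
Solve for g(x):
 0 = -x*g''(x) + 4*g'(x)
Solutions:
 g(x) = C1 + C2*x^5


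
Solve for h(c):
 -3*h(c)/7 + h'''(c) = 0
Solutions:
 h(c) = C3*exp(3^(1/3)*7^(2/3)*c/7) + (C1*sin(3^(5/6)*7^(2/3)*c/14) + C2*cos(3^(5/6)*7^(2/3)*c/14))*exp(-3^(1/3)*7^(2/3)*c/14)


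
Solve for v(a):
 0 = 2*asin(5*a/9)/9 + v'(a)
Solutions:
 v(a) = C1 - 2*a*asin(5*a/9)/9 - 2*sqrt(81 - 25*a^2)/45


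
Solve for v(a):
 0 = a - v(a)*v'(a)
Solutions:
 v(a) = -sqrt(C1 + a^2)
 v(a) = sqrt(C1 + a^2)


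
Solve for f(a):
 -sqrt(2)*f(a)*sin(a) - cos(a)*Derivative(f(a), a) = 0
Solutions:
 f(a) = C1*cos(a)^(sqrt(2))


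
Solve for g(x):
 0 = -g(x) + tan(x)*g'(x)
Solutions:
 g(x) = C1*sin(x)


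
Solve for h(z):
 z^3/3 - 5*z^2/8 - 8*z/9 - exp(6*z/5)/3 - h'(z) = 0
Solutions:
 h(z) = C1 + z^4/12 - 5*z^3/24 - 4*z^2/9 - 5*exp(6*z/5)/18


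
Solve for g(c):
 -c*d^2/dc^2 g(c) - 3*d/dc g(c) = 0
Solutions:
 g(c) = C1 + C2/c^2


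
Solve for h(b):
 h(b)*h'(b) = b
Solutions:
 h(b) = -sqrt(C1 + b^2)
 h(b) = sqrt(C1 + b^2)


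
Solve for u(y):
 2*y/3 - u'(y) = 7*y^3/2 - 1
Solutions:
 u(y) = C1 - 7*y^4/8 + y^2/3 + y


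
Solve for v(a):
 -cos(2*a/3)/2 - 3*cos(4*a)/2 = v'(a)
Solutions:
 v(a) = C1 - 3*sin(2*a/3)/4 - 3*sin(4*a)/8


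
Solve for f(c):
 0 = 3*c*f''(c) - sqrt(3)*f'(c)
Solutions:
 f(c) = C1 + C2*c^(sqrt(3)/3 + 1)


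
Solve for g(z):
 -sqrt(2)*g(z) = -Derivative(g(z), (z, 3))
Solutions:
 g(z) = C3*exp(2^(1/6)*z) + (C1*sin(2^(1/6)*sqrt(3)*z/2) + C2*cos(2^(1/6)*sqrt(3)*z/2))*exp(-2^(1/6)*z/2)


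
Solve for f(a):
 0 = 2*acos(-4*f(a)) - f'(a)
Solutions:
 Integral(1/acos(-4*_y), (_y, f(a))) = C1 + 2*a


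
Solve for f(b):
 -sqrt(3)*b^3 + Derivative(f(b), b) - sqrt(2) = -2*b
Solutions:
 f(b) = C1 + sqrt(3)*b^4/4 - b^2 + sqrt(2)*b


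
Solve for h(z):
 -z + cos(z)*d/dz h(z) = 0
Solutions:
 h(z) = C1 + Integral(z/cos(z), z)


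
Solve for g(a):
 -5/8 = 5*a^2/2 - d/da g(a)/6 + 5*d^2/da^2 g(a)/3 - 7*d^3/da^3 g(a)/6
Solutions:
 g(a) = C1 + C2*exp(a*(5 - 3*sqrt(2))/7) + C3*exp(a*(3*sqrt(2) + 5)/7) + 5*a^3 + 150*a^2 + 11175*a/4


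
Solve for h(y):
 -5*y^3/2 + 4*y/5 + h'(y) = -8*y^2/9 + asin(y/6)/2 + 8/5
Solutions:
 h(y) = C1 + 5*y^4/8 - 8*y^3/27 - 2*y^2/5 + y*asin(y/6)/2 + 8*y/5 + sqrt(36 - y^2)/2


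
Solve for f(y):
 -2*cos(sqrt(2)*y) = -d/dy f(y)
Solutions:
 f(y) = C1 + sqrt(2)*sin(sqrt(2)*y)


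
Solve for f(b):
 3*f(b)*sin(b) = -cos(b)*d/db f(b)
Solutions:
 f(b) = C1*cos(b)^3


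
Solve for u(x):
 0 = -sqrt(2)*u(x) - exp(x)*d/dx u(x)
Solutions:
 u(x) = C1*exp(sqrt(2)*exp(-x))


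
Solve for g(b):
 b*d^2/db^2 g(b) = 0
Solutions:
 g(b) = C1 + C2*b


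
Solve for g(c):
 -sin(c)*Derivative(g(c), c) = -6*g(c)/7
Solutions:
 g(c) = C1*(cos(c) - 1)^(3/7)/(cos(c) + 1)^(3/7)


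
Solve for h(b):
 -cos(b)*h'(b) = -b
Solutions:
 h(b) = C1 + Integral(b/cos(b), b)


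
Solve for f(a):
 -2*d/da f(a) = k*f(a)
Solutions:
 f(a) = C1*exp(-a*k/2)


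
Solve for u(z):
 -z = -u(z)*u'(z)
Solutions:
 u(z) = -sqrt(C1 + z^2)
 u(z) = sqrt(C1 + z^2)


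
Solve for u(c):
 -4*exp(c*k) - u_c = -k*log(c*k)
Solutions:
 u(c) = C1 + c*k*log(c*k) - c*k + Piecewise((-4*exp(c*k)/k, Ne(k, 0)), (-4*c, True))


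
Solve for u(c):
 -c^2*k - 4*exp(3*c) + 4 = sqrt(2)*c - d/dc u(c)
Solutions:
 u(c) = C1 + c^3*k/3 + sqrt(2)*c^2/2 - 4*c + 4*exp(3*c)/3


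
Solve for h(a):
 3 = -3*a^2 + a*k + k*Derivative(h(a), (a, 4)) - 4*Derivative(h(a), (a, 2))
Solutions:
 h(a) = C1 + C2*a + C3*exp(-2*a*sqrt(1/k)) + C4*exp(2*a*sqrt(1/k)) - a^4/16 + a^3*k/24 + 3*a^2*(-k - 2)/16


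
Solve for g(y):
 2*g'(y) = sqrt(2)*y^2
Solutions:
 g(y) = C1 + sqrt(2)*y^3/6


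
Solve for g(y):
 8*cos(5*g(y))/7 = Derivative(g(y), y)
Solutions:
 -8*y/7 - log(sin(5*g(y)) - 1)/10 + log(sin(5*g(y)) + 1)/10 = C1


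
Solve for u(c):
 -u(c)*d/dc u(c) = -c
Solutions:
 u(c) = -sqrt(C1 + c^2)
 u(c) = sqrt(C1 + c^2)


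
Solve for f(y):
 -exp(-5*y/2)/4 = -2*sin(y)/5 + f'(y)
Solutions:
 f(y) = C1 - 2*cos(y)/5 + exp(-5*y/2)/10


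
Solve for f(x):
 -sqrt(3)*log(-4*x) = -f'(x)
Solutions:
 f(x) = C1 + sqrt(3)*x*log(-x) + sqrt(3)*x*(-1 + 2*log(2))


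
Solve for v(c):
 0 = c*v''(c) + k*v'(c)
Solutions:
 v(c) = C1 + c^(1 - re(k))*(C2*sin(log(c)*Abs(im(k))) + C3*cos(log(c)*im(k)))


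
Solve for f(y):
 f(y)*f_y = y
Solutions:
 f(y) = -sqrt(C1 + y^2)
 f(y) = sqrt(C1 + y^2)


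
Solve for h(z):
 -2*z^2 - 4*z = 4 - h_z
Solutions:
 h(z) = C1 + 2*z^3/3 + 2*z^2 + 4*z


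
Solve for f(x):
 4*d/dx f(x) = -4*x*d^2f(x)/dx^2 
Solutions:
 f(x) = C1 + C2*log(x)


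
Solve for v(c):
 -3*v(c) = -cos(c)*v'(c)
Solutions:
 v(c) = C1*(sin(c) + 1)^(3/2)/(sin(c) - 1)^(3/2)


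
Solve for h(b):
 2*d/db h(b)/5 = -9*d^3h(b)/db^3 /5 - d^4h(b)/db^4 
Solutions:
 h(b) = C1 + C2*exp(b*(-6 + 9/(5*sqrt(79) + 52)^(1/3) + (5*sqrt(79) + 52)^(1/3))/10)*sin(sqrt(3)*b*(-(5*sqrt(79) + 52)^(1/3) + 9/(5*sqrt(79) + 52)^(1/3))/10) + C3*exp(b*(-6 + 9/(5*sqrt(79) + 52)^(1/3) + (5*sqrt(79) + 52)^(1/3))/10)*cos(sqrt(3)*b*(-(5*sqrt(79) + 52)^(1/3) + 9/(5*sqrt(79) + 52)^(1/3))/10) + C4*exp(-b*(9/(5*sqrt(79) + 52)^(1/3) + 3 + (5*sqrt(79) + 52)^(1/3))/5)


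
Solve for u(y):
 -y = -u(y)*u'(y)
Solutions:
 u(y) = -sqrt(C1 + y^2)
 u(y) = sqrt(C1 + y^2)


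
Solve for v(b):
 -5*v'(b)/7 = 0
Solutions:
 v(b) = C1


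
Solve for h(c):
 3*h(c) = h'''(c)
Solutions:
 h(c) = C3*exp(3^(1/3)*c) + (C1*sin(3^(5/6)*c/2) + C2*cos(3^(5/6)*c/2))*exp(-3^(1/3)*c/2)


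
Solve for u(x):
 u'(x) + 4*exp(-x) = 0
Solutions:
 u(x) = C1 + 4*exp(-x)


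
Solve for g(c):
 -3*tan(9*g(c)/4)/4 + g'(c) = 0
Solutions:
 g(c) = -4*asin(C1*exp(27*c/16))/9 + 4*pi/9
 g(c) = 4*asin(C1*exp(27*c/16))/9


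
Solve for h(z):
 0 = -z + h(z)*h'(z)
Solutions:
 h(z) = -sqrt(C1 + z^2)
 h(z) = sqrt(C1 + z^2)


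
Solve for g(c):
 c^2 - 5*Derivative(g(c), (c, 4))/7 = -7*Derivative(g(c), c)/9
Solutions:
 g(c) = C1 + C4*exp(7^(2/3)*75^(1/3)*c/15) - 3*c^3/7 + (C2*sin(3^(5/6)*35^(2/3)*c/30) + C3*cos(3^(5/6)*35^(2/3)*c/30))*exp(-7^(2/3)*75^(1/3)*c/30)


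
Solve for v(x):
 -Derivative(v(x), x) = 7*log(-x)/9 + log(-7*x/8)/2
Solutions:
 v(x) = C1 - 23*x*log(-x)/18 + x*(-9*log(7) + 27*log(2) + 23)/18


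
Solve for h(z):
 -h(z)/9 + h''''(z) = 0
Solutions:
 h(z) = C1*exp(-sqrt(3)*z/3) + C2*exp(sqrt(3)*z/3) + C3*sin(sqrt(3)*z/3) + C4*cos(sqrt(3)*z/3)


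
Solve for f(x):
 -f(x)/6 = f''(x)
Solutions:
 f(x) = C1*sin(sqrt(6)*x/6) + C2*cos(sqrt(6)*x/6)


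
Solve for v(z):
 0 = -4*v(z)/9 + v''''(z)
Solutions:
 v(z) = C1*exp(-sqrt(6)*z/3) + C2*exp(sqrt(6)*z/3) + C3*sin(sqrt(6)*z/3) + C4*cos(sqrt(6)*z/3)


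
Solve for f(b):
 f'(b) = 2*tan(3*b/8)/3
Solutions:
 f(b) = C1 - 16*log(cos(3*b/8))/9


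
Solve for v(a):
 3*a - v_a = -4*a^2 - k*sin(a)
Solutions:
 v(a) = C1 + 4*a^3/3 + 3*a^2/2 - k*cos(a)


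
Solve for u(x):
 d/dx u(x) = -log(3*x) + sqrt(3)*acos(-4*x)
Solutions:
 u(x) = C1 - x*log(x) - x*log(3) + x + sqrt(3)*(x*acos(-4*x) + sqrt(1 - 16*x^2)/4)


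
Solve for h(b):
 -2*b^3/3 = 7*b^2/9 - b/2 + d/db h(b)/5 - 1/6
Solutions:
 h(b) = C1 - 5*b^4/6 - 35*b^3/27 + 5*b^2/4 + 5*b/6


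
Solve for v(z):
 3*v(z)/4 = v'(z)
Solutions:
 v(z) = C1*exp(3*z/4)


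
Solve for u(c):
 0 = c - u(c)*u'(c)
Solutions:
 u(c) = -sqrt(C1 + c^2)
 u(c) = sqrt(C1 + c^2)


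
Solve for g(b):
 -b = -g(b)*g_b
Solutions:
 g(b) = -sqrt(C1 + b^2)
 g(b) = sqrt(C1 + b^2)


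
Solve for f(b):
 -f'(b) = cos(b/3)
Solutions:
 f(b) = C1 - 3*sin(b/3)


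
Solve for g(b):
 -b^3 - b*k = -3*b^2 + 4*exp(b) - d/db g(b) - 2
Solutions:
 g(b) = C1 + b^4/4 - b^3 + b^2*k/2 - 2*b + 4*exp(b)


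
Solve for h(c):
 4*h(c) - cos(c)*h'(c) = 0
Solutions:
 h(c) = C1*(sin(c)^2 + 2*sin(c) + 1)/(sin(c)^2 - 2*sin(c) + 1)


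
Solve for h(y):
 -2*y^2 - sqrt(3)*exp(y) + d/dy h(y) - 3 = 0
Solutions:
 h(y) = C1 + 2*y^3/3 + 3*y + sqrt(3)*exp(y)


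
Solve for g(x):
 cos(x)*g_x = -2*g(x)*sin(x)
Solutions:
 g(x) = C1*cos(x)^2


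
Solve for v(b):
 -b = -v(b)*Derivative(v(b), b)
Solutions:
 v(b) = -sqrt(C1 + b^2)
 v(b) = sqrt(C1 + b^2)


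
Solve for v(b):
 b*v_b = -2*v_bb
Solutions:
 v(b) = C1 + C2*erf(b/2)


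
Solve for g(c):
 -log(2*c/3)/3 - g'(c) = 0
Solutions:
 g(c) = C1 - c*log(c)/3 - c*log(2)/3 + c/3 + c*log(3)/3


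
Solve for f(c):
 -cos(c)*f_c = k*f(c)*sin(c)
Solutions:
 f(c) = C1*exp(k*log(cos(c)))


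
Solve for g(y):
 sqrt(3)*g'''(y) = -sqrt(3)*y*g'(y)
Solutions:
 g(y) = C1 + Integral(C2*airyai(-y) + C3*airybi(-y), y)


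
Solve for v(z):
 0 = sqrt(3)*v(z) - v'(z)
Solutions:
 v(z) = C1*exp(sqrt(3)*z)


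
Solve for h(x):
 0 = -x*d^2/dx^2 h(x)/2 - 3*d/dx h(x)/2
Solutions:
 h(x) = C1 + C2/x^2


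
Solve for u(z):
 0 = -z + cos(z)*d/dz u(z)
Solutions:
 u(z) = C1 + Integral(z/cos(z), z)


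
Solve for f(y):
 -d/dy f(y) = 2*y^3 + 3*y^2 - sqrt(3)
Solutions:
 f(y) = C1 - y^4/2 - y^3 + sqrt(3)*y


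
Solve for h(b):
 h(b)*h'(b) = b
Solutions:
 h(b) = -sqrt(C1 + b^2)
 h(b) = sqrt(C1 + b^2)


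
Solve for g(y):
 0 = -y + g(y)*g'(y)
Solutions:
 g(y) = -sqrt(C1 + y^2)
 g(y) = sqrt(C1 + y^2)


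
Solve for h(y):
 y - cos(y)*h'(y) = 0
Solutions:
 h(y) = C1 + Integral(y/cos(y), y)


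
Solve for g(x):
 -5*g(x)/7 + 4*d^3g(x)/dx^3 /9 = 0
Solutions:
 g(x) = C3*exp(4410^(1/3)*x/14) + (C1*sin(3*3^(1/6)*490^(1/3)*x/28) + C2*cos(3*3^(1/6)*490^(1/3)*x/28))*exp(-4410^(1/3)*x/28)


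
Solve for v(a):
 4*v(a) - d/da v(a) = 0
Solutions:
 v(a) = C1*exp(4*a)


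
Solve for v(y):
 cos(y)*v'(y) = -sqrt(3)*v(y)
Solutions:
 v(y) = C1*(sin(y) - 1)^(sqrt(3)/2)/(sin(y) + 1)^(sqrt(3)/2)


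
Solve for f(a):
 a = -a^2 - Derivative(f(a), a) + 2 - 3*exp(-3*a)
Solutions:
 f(a) = C1 - a^3/3 - a^2/2 + 2*a + exp(-3*a)


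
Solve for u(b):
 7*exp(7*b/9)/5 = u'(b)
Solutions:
 u(b) = C1 + 9*exp(7*b/9)/5


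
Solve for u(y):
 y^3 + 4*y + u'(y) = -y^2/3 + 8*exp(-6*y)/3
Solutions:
 u(y) = C1 - y^4/4 - y^3/9 - 2*y^2 - 4*exp(-6*y)/9


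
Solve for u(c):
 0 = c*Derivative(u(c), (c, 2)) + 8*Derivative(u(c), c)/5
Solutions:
 u(c) = C1 + C2/c^(3/5)


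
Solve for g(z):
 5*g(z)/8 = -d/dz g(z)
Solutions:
 g(z) = C1*exp(-5*z/8)


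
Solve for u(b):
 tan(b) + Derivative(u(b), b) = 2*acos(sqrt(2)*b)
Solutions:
 u(b) = C1 + 2*b*acos(sqrt(2)*b) - sqrt(2)*sqrt(1 - 2*b^2) + log(cos(b))


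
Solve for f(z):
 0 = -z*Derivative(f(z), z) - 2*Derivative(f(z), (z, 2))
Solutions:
 f(z) = C1 + C2*erf(z/2)


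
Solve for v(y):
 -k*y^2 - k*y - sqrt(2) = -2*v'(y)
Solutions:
 v(y) = C1 + k*y^3/6 + k*y^2/4 + sqrt(2)*y/2


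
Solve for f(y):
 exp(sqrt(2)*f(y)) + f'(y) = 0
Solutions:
 f(y) = sqrt(2)*(2*log(1/(C1 + y)) - log(2))/4


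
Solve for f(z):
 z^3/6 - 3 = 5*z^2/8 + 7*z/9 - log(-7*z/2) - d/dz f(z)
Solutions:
 f(z) = C1 - z^4/24 + 5*z^3/24 + 7*z^2/18 - z*log(-z) + z*(-log(7) + log(2) + 4)


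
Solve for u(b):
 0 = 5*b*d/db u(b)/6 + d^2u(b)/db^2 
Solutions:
 u(b) = C1 + C2*erf(sqrt(15)*b/6)


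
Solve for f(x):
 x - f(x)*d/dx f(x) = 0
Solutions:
 f(x) = -sqrt(C1 + x^2)
 f(x) = sqrt(C1 + x^2)


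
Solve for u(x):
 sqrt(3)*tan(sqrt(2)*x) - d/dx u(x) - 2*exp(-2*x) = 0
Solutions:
 u(x) = C1 + sqrt(6)*log(tan(sqrt(2)*x)^2 + 1)/4 + exp(-2*x)


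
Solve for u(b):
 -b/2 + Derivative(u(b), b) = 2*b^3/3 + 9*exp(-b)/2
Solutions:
 u(b) = C1 + b^4/6 + b^2/4 - 9*exp(-b)/2


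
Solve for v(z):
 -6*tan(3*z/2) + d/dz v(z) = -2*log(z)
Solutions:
 v(z) = C1 - 2*z*log(z) + 2*z - 4*log(cos(3*z/2))


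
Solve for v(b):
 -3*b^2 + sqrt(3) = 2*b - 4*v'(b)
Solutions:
 v(b) = C1 + b^3/4 + b^2/4 - sqrt(3)*b/4


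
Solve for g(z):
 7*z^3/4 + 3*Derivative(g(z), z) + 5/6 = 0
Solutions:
 g(z) = C1 - 7*z^4/48 - 5*z/18


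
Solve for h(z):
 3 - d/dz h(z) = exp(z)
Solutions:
 h(z) = C1 + 3*z - exp(z)


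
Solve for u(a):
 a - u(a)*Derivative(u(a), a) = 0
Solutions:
 u(a) = -sqrt(C1 + a^2)
 u(a) = sqrt(C1 + a^2)


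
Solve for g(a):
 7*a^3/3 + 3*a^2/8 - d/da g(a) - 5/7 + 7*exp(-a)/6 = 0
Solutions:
 g(a) = C1 + 7*a^4/12 + a^3/8 - 5*a/7 - 7*exp(-a)/6


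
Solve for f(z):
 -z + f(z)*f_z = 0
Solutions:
 f(z) = -sqrt(C1 + z^2)
 f(z) = sqrt(C1 + z^2)


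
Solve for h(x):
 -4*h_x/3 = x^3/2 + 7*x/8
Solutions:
 h(x) = C1 - 3*x^4/32 - 21*x^2/64


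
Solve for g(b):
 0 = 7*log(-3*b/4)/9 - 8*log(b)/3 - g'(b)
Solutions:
 g(b) = C1 - 17*b*log(b)/9 + b*(-14*log(2) + 7*log(3) + 17 + 7*I*pi)/9


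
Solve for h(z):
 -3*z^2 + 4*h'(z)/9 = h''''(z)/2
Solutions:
 h(z) = C1 + C4*exp(2*3^(1/3)*z/3) + 9*z^3/4 + (C2*sin(3^(5/6)*z/3) + C3*cos(3^(5/6)*z/3))*exp(-3^(1/3)*z/3)


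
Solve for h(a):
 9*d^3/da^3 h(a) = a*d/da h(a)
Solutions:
 h(a) = C1 + Integral(C2*airyai(3^(1/3)*a/3) + C3*airybi(3^(1/3)*a/3), a)


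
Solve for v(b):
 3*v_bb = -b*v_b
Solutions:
 v(b) = C1 + C2*erf(sqrt(6)*b/6)


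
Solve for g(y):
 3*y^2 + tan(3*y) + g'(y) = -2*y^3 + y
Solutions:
 g(y) = C1 - y^4/2 - y^3 + y^2/2 + log(cos(3*y))/3


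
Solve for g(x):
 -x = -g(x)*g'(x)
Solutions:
 g(x) = -sqrt(C1 + x^2)
 g(x) = sqrt(C1 + x^2)


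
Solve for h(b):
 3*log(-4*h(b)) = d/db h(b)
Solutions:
 -Integral(1/(log(-_y) + 2*log(2)), (_y, h(b)))/3 = C1 - b


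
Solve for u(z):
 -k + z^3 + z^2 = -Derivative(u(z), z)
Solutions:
 u(z) = C1 + k*z - z^4/4 - z^3/3


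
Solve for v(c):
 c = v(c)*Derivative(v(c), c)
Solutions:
 v(c) = -sqrt(C1 + c^2)
 v(c) = sqrt(C1 + c^2)


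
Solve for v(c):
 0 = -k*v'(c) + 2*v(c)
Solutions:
 v(c) = C1*exp(2*c/k)


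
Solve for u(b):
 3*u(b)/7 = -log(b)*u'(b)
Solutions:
 u(b) = C1*exp(-3*li(b)/7)


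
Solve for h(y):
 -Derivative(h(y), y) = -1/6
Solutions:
 h(y) = C1 + y/6


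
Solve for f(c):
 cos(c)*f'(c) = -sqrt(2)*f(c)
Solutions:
 f(c) = C1*(sin(c) - 1)^(sqrt(2)/2)/(sin(c) + 1)^(sqrt(2)/2)


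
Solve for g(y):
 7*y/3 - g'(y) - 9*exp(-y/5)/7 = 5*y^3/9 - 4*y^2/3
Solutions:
 g(y) = C1 - 5*y^4/36 + 4*y^3/9 + 7*y^2/6 + 45*exp(-y/5)/7


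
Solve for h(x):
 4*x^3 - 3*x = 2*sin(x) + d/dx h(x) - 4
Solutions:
 h(x) = C1 + x^4 - 3*x^2/2 + 4*x + 2*cos(x)


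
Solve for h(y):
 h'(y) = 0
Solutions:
 h(y) = C1


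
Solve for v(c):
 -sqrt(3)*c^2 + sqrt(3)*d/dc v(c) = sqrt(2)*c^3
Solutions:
 v(c) = C1 + sqrt(6)*c^4/12 + c^3/3


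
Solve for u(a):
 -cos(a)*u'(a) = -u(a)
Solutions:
 u(a) = C1*sqrt(sin(a) + 1)/sqrt(sin(a) - 1)


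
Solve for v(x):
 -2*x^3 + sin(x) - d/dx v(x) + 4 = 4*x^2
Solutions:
 v(x) = C1 - x^4/2 - 4*x^3/3 + 4*x - cos(x)


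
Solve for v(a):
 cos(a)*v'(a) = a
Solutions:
 v(a) = C1 + Integral(a/cos(a), a)


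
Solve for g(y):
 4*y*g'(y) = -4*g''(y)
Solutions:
 g(y) = C1 + C2*erf(sqrt(2)*y/2)


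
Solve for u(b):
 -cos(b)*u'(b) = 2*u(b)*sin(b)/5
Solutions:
 u(b) = C1*cos(b)^(2/5)


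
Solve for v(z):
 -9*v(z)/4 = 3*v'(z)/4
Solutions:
 v(z) = C1*exp(-3*z)


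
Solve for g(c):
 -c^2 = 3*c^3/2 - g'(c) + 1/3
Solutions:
 g(c) = C1 + 3*c^4/8 + c^3/3 + c/3


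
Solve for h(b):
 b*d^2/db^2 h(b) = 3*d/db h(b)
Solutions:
 h(b) = C1 + C2*b^4


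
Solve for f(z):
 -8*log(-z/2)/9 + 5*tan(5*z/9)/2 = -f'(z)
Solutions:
 f(z) = C1 + 8*z*log(-z)/9 - 8*z/9 - 8*z*log(2)/9 + 9*log(cos(5*z/9))/2


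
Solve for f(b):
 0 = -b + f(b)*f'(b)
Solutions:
 f(b) = -sqrt(C1 + b^2)
 f(b) = sqrt(C1 + b^2)


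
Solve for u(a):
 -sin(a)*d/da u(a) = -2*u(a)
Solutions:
 u(a) = C1*(cos(a) - 1)/(cos(a) + 1)


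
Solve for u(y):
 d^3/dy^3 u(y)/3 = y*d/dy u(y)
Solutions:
 u(y) = C1 + Integral(C2*airyai(3^(1/3)*y) + C3*airybi(3^(1/3)*y), y)


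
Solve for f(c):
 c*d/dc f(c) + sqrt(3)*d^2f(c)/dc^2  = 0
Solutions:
 f(c) = C1 + C2*erf(sqrt(2)*3^(3/4)*c/6)


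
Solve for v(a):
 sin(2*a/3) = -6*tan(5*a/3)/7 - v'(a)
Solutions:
 v(a) = C1 + 18*log(cos(5*a/3))/35 + 3*cos(2*a/3)/2


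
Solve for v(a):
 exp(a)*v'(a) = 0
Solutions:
 v(a) = C1


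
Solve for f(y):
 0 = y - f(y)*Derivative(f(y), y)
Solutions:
 f(y) = -sqrt(C1 + y^2)
 f(y) = sqrt(C1 + y^2)


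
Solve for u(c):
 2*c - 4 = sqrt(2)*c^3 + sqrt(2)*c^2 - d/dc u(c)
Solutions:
 u(c) = C1 + sqrt(2)*c^4/4 + sqrt(2)*c^3/3 - c^2 + 4*c


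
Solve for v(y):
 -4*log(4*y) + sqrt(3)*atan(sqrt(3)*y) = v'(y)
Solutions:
 v(y) = C1 - 4*y*log(y) - 8*y*log(2) + 4*y + sqrt(3)*(y*atan(sqrt(3)*y) - sqrt(3)*log(3*y^2 + 1)/6)


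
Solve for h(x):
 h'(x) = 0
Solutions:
 h(x) = C1


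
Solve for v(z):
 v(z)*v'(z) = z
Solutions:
 v(z) = -sqrt(C1 + z^2)
 v(z) = sqrt(C1 + z^2)


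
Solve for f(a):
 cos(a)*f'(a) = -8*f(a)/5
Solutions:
 f(a) = C1*(sin(a) - 1)^(4/5)/(sin(a) + 1)^(4/5)


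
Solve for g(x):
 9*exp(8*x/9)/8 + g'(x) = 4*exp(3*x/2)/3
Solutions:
 g(x) = C1 - 81*exp(8*x/9)/64 + 8*exp(3*x/2)/9


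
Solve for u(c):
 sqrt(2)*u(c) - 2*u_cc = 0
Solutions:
 u(c) = C1*exp(-2^(3/4)*c/2) + C2*exp(2^(3/4)*c/2)


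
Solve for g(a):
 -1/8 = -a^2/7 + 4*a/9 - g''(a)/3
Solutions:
 g(a) = C1 + C2*a - a^4/28 + 2*a^3/9 + 3*a^2/16


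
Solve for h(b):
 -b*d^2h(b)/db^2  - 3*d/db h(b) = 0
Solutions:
 h(b) = C1 + C2/b^2


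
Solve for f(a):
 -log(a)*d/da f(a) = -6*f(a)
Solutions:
 f(a) = C1*exp(6*li(a))


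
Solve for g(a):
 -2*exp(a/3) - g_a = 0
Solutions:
 g(a) = C1 - 6*exp(a/3)


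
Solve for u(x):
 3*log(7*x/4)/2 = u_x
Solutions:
 u(x) = C1 + 3*x*log(x)/2 - 3*x*log(2) - 3*x/2 + 3*x*log(7)/2


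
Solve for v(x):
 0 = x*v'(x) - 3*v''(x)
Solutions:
 v(x) = C1 + C2*erfi(sqrt(6)*x/6)


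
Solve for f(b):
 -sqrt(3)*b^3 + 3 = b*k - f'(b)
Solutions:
 f(b) = C1 + sqrt(3)*b^4/4 + b^2*k/2 - 3*b


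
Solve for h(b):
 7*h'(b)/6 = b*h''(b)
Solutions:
 h(b) = C1 + C2*b^(13/6)


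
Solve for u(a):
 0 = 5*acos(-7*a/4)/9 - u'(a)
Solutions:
 u(a) = C1 + 5*a*acos(-7*a/4)/9 + 5*sqrt(16 - 49*a^2)/63


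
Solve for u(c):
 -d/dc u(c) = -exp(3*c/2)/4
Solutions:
 u(c) = C1 + exp(3*c/2)/6


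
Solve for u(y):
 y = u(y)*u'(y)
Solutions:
 u(y) = -sqrt(C1 + y^2)
 u(y) = sqrt(C1 + y^2)


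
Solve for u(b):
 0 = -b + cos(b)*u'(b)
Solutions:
 u(b) = C1 + Integral(b/cos(b), b)


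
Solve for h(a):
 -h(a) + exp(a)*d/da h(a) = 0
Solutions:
 h(a) = C1*exp(-exp(-a))


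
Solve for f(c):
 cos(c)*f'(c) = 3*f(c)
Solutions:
 f(c) = C1*(sin(c) + 1)^(3/2)/(sin(c) - 1)^(3/2)


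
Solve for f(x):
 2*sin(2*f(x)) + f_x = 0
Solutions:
 f(x) = pi - acos((-C1 - exp(8*x))/(C1 - exp(8*x)))/2
 f(x) = acos((-C1 - exp(8*x))/(C1 - exp(8*x)))/2


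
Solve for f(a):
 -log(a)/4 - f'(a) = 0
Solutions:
 f(a) = C1 - a*log(a)/4 + a/4


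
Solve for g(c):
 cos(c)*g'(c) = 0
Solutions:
 g(c) = C1


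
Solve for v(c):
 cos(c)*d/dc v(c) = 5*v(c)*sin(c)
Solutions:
 v(c) = C1/cos(c)^5


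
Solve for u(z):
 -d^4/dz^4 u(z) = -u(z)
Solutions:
 u(z) = C1*exp(-z) + C2*exp(z) + C3*sin(z) + C4*cos(z)


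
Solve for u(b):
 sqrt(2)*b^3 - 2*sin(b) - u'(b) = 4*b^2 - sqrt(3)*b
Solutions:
 u(b) = C1 + sqrt(2)*b^4/4 - 4*b^3/3 + sqrt(3)*b^2/2 + 2*cos(b)


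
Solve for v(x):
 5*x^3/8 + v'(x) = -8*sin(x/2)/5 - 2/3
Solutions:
 v(x) = C1 - 5*x^4/32 - 2*x/3 + 16*cos(x/2)/5


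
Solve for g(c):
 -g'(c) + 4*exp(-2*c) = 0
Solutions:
 g(c) = C1 - 2*exp(-2*c)


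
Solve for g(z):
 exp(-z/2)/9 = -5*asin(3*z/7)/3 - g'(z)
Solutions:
 g(z) = C1 - 5*z*asin(3*z/7)/3 - 5*sqrt(49 - 9*z^2)/9 + 2*exp(-z/2)/9


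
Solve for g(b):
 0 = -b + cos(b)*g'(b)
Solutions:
 g(b) = C1 + Integral(b/cos(b), b)


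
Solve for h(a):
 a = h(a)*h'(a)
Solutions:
 h(a) = -sqrt(C1 + a^2)
 h(a) = sqrt(C1 + a^2)


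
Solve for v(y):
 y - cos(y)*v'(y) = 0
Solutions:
 v(y) = C1 + Integral(y/cos(y), y)


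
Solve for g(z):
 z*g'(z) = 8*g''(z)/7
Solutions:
 g(z) = C1 + C2*erfi(sqrt(7)*z/4)


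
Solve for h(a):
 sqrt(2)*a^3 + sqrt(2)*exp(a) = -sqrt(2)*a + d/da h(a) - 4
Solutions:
 h(a) = C1 + sqrt(2)*a^4/4 + sqrt(2)*a^2/2 + 4*a + sqrt(2)*exp(a)


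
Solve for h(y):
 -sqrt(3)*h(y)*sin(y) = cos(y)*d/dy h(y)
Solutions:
 h(y) = C1*cos(y)^(sqrt(3))


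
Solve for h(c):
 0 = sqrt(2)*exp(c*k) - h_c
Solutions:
 h(c) = C1 + sqrt(2)*exp(c*k)/k


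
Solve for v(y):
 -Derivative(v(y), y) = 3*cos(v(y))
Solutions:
 v(y) = pi - asin((C1 + exp(6*y))/(C1 - exp(6*y)))
 v(y) = asin((C1 + exp(6*y))/(C1 - exp(6*y)))


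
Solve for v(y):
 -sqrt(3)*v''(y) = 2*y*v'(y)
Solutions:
 v(y) = C1 + C2*erf(3^(3/4)*y/3)


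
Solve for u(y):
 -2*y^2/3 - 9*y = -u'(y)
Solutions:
 u(y) = C1 + 2*y^3/9 + 9*y^2/2


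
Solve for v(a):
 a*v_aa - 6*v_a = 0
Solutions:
 v(a) = C1 + C2*a^7


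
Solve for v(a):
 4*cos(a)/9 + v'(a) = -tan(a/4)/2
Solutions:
 v(a) = C1 + 2*log(cos(a/4)) - 4*sin(a)/9


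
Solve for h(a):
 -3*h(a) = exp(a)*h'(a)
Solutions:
 h(a) = C1*exp(3*exp(-a))


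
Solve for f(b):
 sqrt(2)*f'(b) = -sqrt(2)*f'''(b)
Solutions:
 f(b) = C1 + C2*sin(b) + C3*cos(b)


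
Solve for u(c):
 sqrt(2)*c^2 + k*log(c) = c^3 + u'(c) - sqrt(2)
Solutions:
 u(c) = C1 - c^4/4 + sqrt(2)*c^3/3 + c*k*log(c) - c*k + sqrt(2)*c


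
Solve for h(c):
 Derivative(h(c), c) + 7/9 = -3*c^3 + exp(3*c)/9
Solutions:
 h(c) = C1 - 3*c^4/4 - 7*c/9 + exp(3*c)/27


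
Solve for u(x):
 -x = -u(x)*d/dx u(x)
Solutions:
 u(x) = -sqrt(C1 + x^2)
 u(x) = sqrt(C1 + x^2)


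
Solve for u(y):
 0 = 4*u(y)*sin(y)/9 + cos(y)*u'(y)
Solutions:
 u(y) = C1*cos(y)^(4/9)


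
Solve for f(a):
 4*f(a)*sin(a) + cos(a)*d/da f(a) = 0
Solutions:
 f(a) = C1*cos(a)^4


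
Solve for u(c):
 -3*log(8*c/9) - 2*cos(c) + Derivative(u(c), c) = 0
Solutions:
 u(c) = C1 + 3*c*log(c) - 6*c*log(3) - 3*c + 9*c*log(2) + 2*sin(c)


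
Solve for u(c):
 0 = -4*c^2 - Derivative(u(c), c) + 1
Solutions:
 u(c) = C1 - 4*c^3/3 + c


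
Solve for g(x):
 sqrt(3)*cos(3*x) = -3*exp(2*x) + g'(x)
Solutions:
 g(x) = C1 + 3*exp(2*x)/2 + sqrt(3)*sin(3*x)/3


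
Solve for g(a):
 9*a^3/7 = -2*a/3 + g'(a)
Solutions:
 g(a) = C1 + 9*a^4/28 + a^2/3


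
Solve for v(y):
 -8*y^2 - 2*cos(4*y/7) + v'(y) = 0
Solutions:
 v(y) = C1 + 8*y^3/3 + 7*sin(4*y/7)/2


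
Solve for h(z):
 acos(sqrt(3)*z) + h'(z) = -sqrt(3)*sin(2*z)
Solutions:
 h(z) = C1 - z*acos(sqrt(3)*z) + sqrt(3)*sqrt(1 - 3*z^2)/3 + sqrt(3)*cos(2*z)/2


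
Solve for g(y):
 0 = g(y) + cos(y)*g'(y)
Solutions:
 g(y) = C1*sqrt(sin(y) - 1)/sqrt(sin(y) + 1)


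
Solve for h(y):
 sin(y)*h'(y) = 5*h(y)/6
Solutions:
 h(y) = C1*(cos(y) - 1)^(5/12)/(cos(y) + 1)^(5/12)


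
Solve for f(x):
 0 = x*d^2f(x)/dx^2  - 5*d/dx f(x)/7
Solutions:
 f(x) = C1 + C2*x^(12/7)


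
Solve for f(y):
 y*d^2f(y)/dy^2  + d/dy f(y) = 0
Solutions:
 f(y) = C1 + C2*log(y)


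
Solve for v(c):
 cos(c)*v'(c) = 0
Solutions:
 v(c) = C1


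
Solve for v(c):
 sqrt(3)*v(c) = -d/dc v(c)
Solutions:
 v(c) = C1*exp(-sqrt(3)*c)


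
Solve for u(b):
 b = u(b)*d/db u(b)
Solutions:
 u(b) = -sqrt(C1 + b^2)
 u(b) = sqrt(C1 + b^2)


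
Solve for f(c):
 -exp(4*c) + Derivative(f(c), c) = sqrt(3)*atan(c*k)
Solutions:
 f(c) = C1 + sqrt(3)*Piecewise((c*atan(c*k) - log(c^2*k^2 + 1)/(2*k), Ne(k, 0)), (0, True)) + exp(4*c)/4


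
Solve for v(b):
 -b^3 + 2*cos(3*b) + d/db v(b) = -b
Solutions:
 v(b) = C1 + b^4/4 - b^2/2 - 2*sin(3*b)/3


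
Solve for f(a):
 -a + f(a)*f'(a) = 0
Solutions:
 f(a) = -sqrt(C1 + a^2)
 f(a) = sqrt(C1 + a^2)


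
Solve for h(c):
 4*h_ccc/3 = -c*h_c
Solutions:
 h(c) = C1 + Integral(C2*airyai(-6^(1/3)*c/2) + C3*airybi(-6^(1/3)*c/2), c)


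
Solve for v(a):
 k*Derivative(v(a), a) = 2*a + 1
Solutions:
 v(a) = C1 + a^2/k + a/k


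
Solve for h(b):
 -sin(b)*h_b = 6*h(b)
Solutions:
 h(b) = C1*(cos(b)^3 + 3*cos(b)^2 + 3*cos(b) + 1)/(cos(b)^3 - 3*cos(b)^2 + 3*cos(b) - 1)


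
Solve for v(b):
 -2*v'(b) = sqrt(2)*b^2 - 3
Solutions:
 v(b) = C1 - sqrt(2)*b^3/6 + 3*b/2


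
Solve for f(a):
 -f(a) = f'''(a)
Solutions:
 f(a) = C3*exp(-a) + (C1*sin(sqrt(3)*a/2) + C2*cos(sqrt(3)*a/2))*exp(a/2)


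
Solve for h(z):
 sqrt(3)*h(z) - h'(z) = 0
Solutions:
 h(z) = C1*exp(sqrt(3)*z)


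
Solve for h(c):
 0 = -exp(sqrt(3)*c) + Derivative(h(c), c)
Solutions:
 h(c) = C1 + sqrt(3)*exp(sqrt(3)*c)/3


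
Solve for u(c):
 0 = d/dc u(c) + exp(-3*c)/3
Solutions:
 u(c) = C1 + exp(-3*c)/9


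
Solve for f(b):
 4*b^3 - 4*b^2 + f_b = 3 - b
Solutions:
 f(b) = C1 - b^4 + 4*b^3/3 - b^2/2 + 3*b


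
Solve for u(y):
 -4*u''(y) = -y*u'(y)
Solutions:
 u(y) = C1 + C2*erfi(sqrt(2)*y/4)


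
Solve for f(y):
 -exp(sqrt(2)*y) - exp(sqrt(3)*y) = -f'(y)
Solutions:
 f(y) = C1 + sqrt(2)*exp(sqrt(2)*y)/2 + sqrt(3)*exp(sqrt(3)*y)/3


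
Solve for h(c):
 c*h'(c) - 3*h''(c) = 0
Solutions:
 h(c) = C1 + C2*erfi(sqrt(6)*c/6)


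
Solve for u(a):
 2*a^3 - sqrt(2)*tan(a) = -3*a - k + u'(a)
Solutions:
 u(a) = C1 + a^4/2 + 3*a^2/2 + a*k + sqrt(2)*log(cos(a))


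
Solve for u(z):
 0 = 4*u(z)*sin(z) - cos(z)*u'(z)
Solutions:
 u(z) = C1/cos(z)^4


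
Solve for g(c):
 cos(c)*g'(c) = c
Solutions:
 g(c) = C1 + Integral(c/cos(c), c)


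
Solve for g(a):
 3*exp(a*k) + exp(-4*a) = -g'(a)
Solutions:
 g(a) = C1 + exp(-4*a)/4 - 3*exp(a*k)/k


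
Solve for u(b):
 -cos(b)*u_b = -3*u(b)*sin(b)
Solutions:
 u(b) = C1/cos(b)^3


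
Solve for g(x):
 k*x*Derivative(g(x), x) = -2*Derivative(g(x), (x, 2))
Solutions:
 g(x) = Piecewise((-sqrt(pi)*C1*erf(sqrt(k)*x/2)/sqrt(k) - C2, (k > 0) | (k < 0)), (-C1*x - C2, True))


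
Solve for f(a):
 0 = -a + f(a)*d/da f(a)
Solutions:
 f(a) = -sqrt(C1 + a^2)
 f(a) = sqrt(C1 + a^2)


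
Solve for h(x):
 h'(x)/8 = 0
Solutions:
 h(x) = C1


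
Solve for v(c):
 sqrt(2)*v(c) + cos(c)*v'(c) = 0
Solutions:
 v(c) = C1*(sin(c) - 1)^(sqrt(2)/2)/(sin(c) + 1)^(sqrt(2)/2)


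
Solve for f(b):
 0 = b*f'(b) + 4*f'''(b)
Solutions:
 f(b) = C1 + Integral(C2*airyai(-2^(1/3)*b/2) + C3*airybi(-2^(1/3)*b/2), b)


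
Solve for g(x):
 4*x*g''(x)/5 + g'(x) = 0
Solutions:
 g(x) = C1 + C2/x^(1/4)


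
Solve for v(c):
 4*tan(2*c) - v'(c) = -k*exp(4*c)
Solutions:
 v(c) = C1 + k*exp(4*c)/4 - 2*log(cos(2*c))


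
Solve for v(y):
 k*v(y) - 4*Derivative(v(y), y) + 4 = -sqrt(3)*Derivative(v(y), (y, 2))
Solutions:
 v(y) = C1*exp(sqrt(3)*y*(2 - sqrt(-sqrt(3)*k + 4))/3) + C2*exp(sqrt(3)*y*(sqrt(-sqrt(3)*k + 4) + 2)/3) - 4/k


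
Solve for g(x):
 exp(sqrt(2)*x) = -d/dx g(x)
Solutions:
 g(x) = C1 - sqrt(2)*exp(sqrt(2)*x)/2


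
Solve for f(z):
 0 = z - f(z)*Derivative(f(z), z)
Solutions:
 f(z) = -sqrt(C1 + z^2)
 f(z) = sqrt(C1 + z^2)


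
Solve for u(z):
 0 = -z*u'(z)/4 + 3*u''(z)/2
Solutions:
 u(z) = C1 + C2*erfi(sqrt(3)*z/6)


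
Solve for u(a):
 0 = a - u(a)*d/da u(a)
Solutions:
 u(a) = -sqrt(C1 + a^2)
 u(a) = sqrt(C1 + a^2)


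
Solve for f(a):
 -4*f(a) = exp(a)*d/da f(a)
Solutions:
 f(a) = C1*exp(4*exp(-a))


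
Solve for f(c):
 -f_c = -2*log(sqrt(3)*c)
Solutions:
 f(c) = C1 + 2*c*log(c) - 2*c + c*log(3)


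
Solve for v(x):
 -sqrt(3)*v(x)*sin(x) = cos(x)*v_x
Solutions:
 v(x) = C1*cos(x)^(sqrt(3))


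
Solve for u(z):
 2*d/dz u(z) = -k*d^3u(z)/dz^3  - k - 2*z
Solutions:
 u(z) = C1 + C2*exp(-sqrt(2)*z*sqrt(-1/k)) + C3*exp(sqrt(2)*z*sqrt(-1/k)) - k*z/2 - z^2/2


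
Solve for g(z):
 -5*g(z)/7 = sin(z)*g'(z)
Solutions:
 g(z) = C1*(cos(z) + 1)^(5/14)/(cos(z) - 1)^(5/14)


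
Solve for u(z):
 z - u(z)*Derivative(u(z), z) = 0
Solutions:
 u(z) = -sqrt(C1 + z^2)
 u(z) = sqrt(C1 + z^2)


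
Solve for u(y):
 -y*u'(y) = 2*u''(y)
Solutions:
 u(y) = C1 + C2*erf(y/2)


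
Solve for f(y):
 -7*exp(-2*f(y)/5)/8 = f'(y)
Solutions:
 f(y) = 5*log(-sqrt(C1 - 7*y)) - 5*log(10) + 5*log(5)/2
 f(y) = 5*log(C1 - 7*y)/2 - 5*log(10) + 5*log(5)/2


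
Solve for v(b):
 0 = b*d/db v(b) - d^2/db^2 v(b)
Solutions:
 v(b) = C1 + C2*erfi(sqrt(2)*b/2)


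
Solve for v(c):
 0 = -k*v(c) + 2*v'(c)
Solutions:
 v(c) = C1*exp(c*k/2)


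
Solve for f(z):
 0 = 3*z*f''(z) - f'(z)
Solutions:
 f(z) = C1 + C2*z^(4/3)


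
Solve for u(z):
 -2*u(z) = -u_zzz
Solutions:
 u(z) = C3*exp(2^(1/3)*z) + (C1*sin(2^(1/3)*sqrt(3)*z/2) + C2*cos(2^(1/3)*sqrt(3)*z/2))*exp(-2^(1/3)*z/2)


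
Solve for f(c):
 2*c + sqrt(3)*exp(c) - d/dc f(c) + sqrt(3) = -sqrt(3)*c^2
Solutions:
 f(c) = C1 + sqrt(3)*c^3/3 + c^2 + sqrt(3)*c + sqrt(3)*exp(c)


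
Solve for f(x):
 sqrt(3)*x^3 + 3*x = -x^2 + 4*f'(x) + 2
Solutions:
 f(x) = C1 + sqrt(3)*x^4/16 + x^3/12 + 3*x^2/8 - x/2


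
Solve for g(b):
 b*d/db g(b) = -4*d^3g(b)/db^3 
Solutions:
 g(b) = C1 + Integral(C2*airyai(-2^(1/3)*b/2) + C3*airybi(-2^(1/3)*b/2), b)


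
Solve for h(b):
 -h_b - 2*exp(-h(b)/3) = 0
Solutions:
 h(b) = 3*log(C1 - 2*b/3)


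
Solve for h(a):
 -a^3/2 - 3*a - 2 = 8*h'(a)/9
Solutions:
 h(a) = C1 - 9*a^4/64 - 27*a^2/16 - 9*a/4


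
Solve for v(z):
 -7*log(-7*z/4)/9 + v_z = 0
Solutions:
 v(z) = C1 + 7*z*log(-z)/9 + 7*z*(-2*log(2) - 1 + log(7))/9


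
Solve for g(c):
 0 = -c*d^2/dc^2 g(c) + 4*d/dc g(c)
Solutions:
 g(c) = C1 + C2*c^5


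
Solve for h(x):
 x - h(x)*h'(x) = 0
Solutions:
 h(x) = -sqrt(C1 + x^2)
 h(x) = sqrt(C1 + x^2)


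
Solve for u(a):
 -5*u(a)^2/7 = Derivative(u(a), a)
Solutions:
 u(a) = 7/(C1 + 5*a)


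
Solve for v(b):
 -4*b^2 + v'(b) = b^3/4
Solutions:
 v(b) = C1 + b^4/16 + 4*b^3/3


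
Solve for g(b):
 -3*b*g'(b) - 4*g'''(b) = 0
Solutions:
 g(b) = C1 + Integral(C2*airyai(-6^(1/3)*b/2) + C3*airybi(-6^(1/3)*b/2), b)


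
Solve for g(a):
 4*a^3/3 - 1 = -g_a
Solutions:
 g(a) = C1 - a^4/3 + a


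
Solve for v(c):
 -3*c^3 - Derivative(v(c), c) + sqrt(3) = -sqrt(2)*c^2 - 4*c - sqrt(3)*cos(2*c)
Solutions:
 v(c) = C1 - 3*c^4/4 + sqrt(2)*c^3/3 + 2*c^2 + sqrt(3)*(c + sin(c)*cos(c))


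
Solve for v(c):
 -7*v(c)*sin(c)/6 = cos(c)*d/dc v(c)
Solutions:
 v(c) = C1*cos(c)^(7/6)


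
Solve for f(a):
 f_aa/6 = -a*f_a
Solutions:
 f(a) = C1 + C2*erf(sqrt(3)*a)


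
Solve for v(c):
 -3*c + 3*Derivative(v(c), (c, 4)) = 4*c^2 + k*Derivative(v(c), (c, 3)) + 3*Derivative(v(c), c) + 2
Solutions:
 v(c) = C1 + C2*exp(c*(-2*2^(1/3)*k^2/(-2*k^3 + sqrt(-4*k^6 + (2*k^3 + 729)^2) - 729)^(1/3) + 2*k - 2^(2/3)*(-2*k^3 + sqrt(-4*k^6 + (2*k^3 + 729)^2) - 729)^(1/3))/18) + C3*exp(c*(-8*2^(1/3)*k^2/((-1 + sqrt(3)*I)*(-2*k^3 + sqrt(-4*k^6 + (2*k^3 + 729)^2) - 729)^(1/3)) + 4*k + 2^(2/3)*(-2*k^3 + sqrt(-4*k^6 + (2*k^3 + 729)^2) - 729)^(1/3) - 2^(2/3)*sqrt(3)*I*(-2*k^3 + sqrt(-4*k^6 + (2*k^3 + 729)^2) - 729)^(1/3))/36) + C4*exp(c*(8*2^(1/3)*k^2/((1 + sqrt(3)*I)*(-2*k^3 + sqrt(-4*k^6 + (2*k^3 + 729)^2) - 729)^(1/3)) + 4*k + 2^(2/3)*(-2*k^3 + sqrt(-4*k^6 + (2*k^3 + 729)^2) - 729)^(1/3) + 2^(2/3)*sqrt(3)*I*(-2*k^3 + sqrt(-4*k^6 + (2*k^3 + 729)^2) - 729)^(1/3))/36) - 4*c^3/9 - c^2/2 + 8*c*k/9 - 2*c/3


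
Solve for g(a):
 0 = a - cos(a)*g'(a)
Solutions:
 g(a) = C1 + Integral(a/cos(a), a)


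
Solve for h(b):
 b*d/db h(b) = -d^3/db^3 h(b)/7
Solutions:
 h(b) = C1 + Integral(C2*airyai(-7^(1/3)*b) + C3*airybi(-7^(1/3)*b), b)


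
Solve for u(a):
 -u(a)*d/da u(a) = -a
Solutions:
 u(a) = -sqrt(C1 + a^2)
 u(a) = sqrt(C1 + a^2)


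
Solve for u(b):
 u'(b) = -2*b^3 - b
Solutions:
 u(b) = C1 - b^4/2 - b^2/2


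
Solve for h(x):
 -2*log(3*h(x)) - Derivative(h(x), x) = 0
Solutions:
 Integral(1/(log(_y) + log(3)), (_y, h(x)))/2 = C1 - x


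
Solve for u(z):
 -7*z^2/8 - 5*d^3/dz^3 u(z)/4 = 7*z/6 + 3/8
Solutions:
 u(z) = C1 + C2*z + C3*z^2 - 7*z^5/600 - 7*z^4/180 - z^3/20


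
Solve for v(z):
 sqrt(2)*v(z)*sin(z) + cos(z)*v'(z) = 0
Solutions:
 v(z) = C1*cos(z)^(sqrt(2))


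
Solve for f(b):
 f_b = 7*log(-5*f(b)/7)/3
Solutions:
 -3*Integral(1/(log(-_y) - log(7) + log(5)), (_y, f(b)))/7 = C1 - b


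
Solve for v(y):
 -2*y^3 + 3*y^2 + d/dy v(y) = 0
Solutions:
 v(y) = C1 + y^4/2 - y^3


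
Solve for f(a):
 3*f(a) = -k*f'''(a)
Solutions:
 f(a) = C1*exp(3^(1/3)*a*(-1/k)^(1/3)) + C2*exp(a*(-1/k)^(1/3)*(-3^(1/3) + 3^(5/6)*I)/2) + C3*exp(-a*(-1/k)^(1/3)*(3^(1/3) + 3^(5/6)*I)/2)
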